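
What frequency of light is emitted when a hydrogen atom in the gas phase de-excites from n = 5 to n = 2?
6.909e+14 Hz

First, find the transition energy:
E_5 = -13.6057 / 5² = -0.544228 eV
E_2 = -13.6057 / 2² = -3.401425 eV
|ΔE| = |E_2 - E_5| = 2.857197 eV

Convert to Joules: E = 2.857197 eV × (1.602177 × 10⁻¹⁹ J/eV) = 4.57774e-19 J

Using E = hf:
f = E/h = 4.57774e-19 J / (6.62607 × 10⁻³⁴ J·s)
f = 6.909e+14 Hz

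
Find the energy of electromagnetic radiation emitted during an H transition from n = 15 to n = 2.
3.34 eV

The energy levels are E_n = -13.6057 eV / n².

Energy at n = 15: E_15 = -13.6057 / 15² = -0.06047 eV
Energy at n = 2: E_2 = -13.6057 / 2² = -3.40143 eV

For emission (electron falling to lower state), the photon energy is:
E_photon = E_15 - E_2 = |-0.06047 - (-3.40143)|
E_photon = 3.34 eV

This energy is carried away by the emitted photon.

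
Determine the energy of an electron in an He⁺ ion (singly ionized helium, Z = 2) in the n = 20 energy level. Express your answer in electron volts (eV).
-0.13606 eV

The energy levels of a hydrogen-like atom are given by:
E_n = -13.6057 Z² / n² eV  (with Z = 2 for He⁺)

For n = 20:
E_20 = -13.6057 × 2² / 20²
E_20 = -13.6057 × 4 / 400
E_20 = -0.13606 eV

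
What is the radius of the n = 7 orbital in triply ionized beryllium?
0.6482 nm (or 6.4824 Å)

The Bohr radius formula is:
r_n = n² a₀ / Z

where a₀ = 0.0529177 nm is the Bohr radius.

For Be³⁺ (Z = 4) at n = 7:
r_7 = 7² × 0.0529177 nm / 4
r_7 = 49 × 0.0529177 nm / 4
r_7 = 2.59297 nm / 4
r_7 = 0.6482 nm

The electron orbits at approximately 0.6482 nm from the nucleus.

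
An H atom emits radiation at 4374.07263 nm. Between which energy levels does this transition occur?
n = 12 → n = 6

First, find the photon energy from the wavelength (hc = 1239.84 eV·nm):
E = hc/λ = 1239.84 eV·nm / 4374.07263 nm = 0.28345208 eV

The energy levels of hydrogen satisfy E_n = -13.6057 / n² eV, so an emission n_i → n_f releases
ΔE = 13.6057 × (1/n_f² − 1/n_i²) eV.

Setting ΔE equal to the photon energy:
1/n_f² − 1/n_i² = 0.28345208 / 13.6057 = 0.020833333

Since 1/n_i² must be positive, we need 1/n_f² > 0.020833333, i.e. n_f ≤ 6. For each allowed n_f, solve n_i = (1/n_f² − 0.020833333)^(−1/2) and check whether it is a whole number:
  n_f = 1: 1/n_i² = 1.000000000 − 0.020833333 = 0.979166667 → n_i = 1.011  (not an integer) ✗
  n_f = 2: 1/n_i² = 0.250000000 − 0.020833333 = 0.229166667 → n_i = 2.089  (not an integer) ✗
  n_f = 3: 1/n_i² = 0.111111111 − 0.020833333 = 0.090277778 → n_i = 3.328  (not an integer) ✗
  n_f = 4: 1/n_i² = 0.062500000 − 0.020833333 = 0.041666667 → n_i = 4.899  (not an integer) ✗
  n_f = 5: 1/n_i² = 0.040000000 − 0.020833333 = 0.019166667 → n_i = 7.223  (not an integer) ✗
  n_f = 6: 1/n_i² = 0.027777778 − 0.020833333 = 0.006944445 → n_i = 12.000  → integer, n_i = 12 ✓

Only n_f = 6 gives an integer upper level, n_i = 12.

The transition is from n = 12 to n = 6 (emission).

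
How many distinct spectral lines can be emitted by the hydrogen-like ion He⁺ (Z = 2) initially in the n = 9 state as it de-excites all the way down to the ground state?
36

The electron can occupy levels n = 1, 2, ..., 9 during de-excitation — that is m = 9 - 1 + 1 = 9 distinct levels.

The number of distinct spectral lines equals the number of ways to choose 2 of these m levels (each pair gives one possible emission transition):

Number of lines = m(m-1)/2 = 9×8/2 = 36

These correspond to all possible transitions between the 9 levels:
9 → 8, 9 → 7, 9 → 6, 9 → 5, 9 → 4, 9 → 3, 9 → 2, 9 → 1...

Each transition produces a photon with a unique energy (and thus wavelength). This count does not depend on Z.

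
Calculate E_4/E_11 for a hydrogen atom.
7.5625

Using E_n = -13.6057 Z² / n² eV with Z = 1:

E_4 = -13.6057 / 4² = -13.6057 / 16 = -0.850356250 eV
E_11 = -13.6057 / 11² = -13.6057 / 121 = -0.112443802 eV

The ratio is:
E_4/E_11 = (-0.850356250) / (-0.112443802)
E_4/E_11 = (-13.6057/16) / (-13.6057/121)
E_4/E_11 = 121/16
E_4/E_11 = 7.5625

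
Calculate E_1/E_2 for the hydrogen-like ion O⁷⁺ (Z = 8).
4.000000

Using E_n = -13.6057 Z² / n² eV with Z = 8:

E_1 = -13.6057 × 8² / 1² = -870.7648 / 1 = -870.764800000000 eV
E_2 = -13.6057 × 8² / 2² = -870.7648 / 4 = -217.691200000000 eV

The ratio is:
E_1/E_2 = (-870.764800000000) / (-217.691200000000)
E_1/E_2 = (-870.7648/1) / (-870.7648/4)
E_1/E_2 = 4/1
E_1/E_2 = 4.000000
(Note: the Z² factors cancel in the ratio.)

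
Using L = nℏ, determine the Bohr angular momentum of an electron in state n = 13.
1.371e-33 J·s (or 13ℏ)

In the Bohr model, angular momentum is quantized:
L = nℏ

where ℏ = h/(2π) = 1.05457e-34 J·s

For n = 13:
L = 13 × 1.05457e-34 J·s
L = 1.371e-33 J·s

This can also be written as L = 13ℏ.
The angular momentum is an integer multiple of the reduced Planck constant.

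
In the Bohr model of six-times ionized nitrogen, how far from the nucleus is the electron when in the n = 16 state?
1.9353 nm (or 19.3528 Å)

The Bohr radius formula is:
r_n = n² a₀ / Z

where a₀ = 0.0529177 nm is the Bohr radius.

For N⁶⁺ (Z = 7) at n = 16:
r_16 = 16² × 0.0529177 nm / 7
r_16 = 256 × 0.0529177 nm / 7
r_16 = 13.54693 nm / 7
r_16 = 1.9353 nm

The electron orbits at approximately 1.9353 nm from the nucleus.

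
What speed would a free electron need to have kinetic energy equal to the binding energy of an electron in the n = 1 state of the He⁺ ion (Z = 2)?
4.3754e+06 m/s (or 1.459471% of c)

The binding energy at n = 1 for He⁺ is:
E_1 = -13.6057 × 2²/1² = -54.42280000 eV
|E_1| = 54.42280000 eV

Convert to Joules:
KE = 54.42280000 eV × (1.602177 × 10⁻¹⁹ J/eV) = 8.719496e-18 J

Using KE = ½mv²:
v = √(2·KE/m_e)
v = √(2 × 8.719496e-18 J / 9.10938 × 10⁻³¹ kg)
v = 4.3754e+06 m/s

This is approximately 1.459471% the speed of light.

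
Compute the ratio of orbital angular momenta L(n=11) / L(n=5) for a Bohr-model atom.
2.2000

In the Bohr model, L_n = nℏ, so the ratio is purely the ratio of quantum numbers:

L_11/L_5 = 11ℏ / 5ℏ = 11/5 = 2.2000

The angular momentum scales linearly with n.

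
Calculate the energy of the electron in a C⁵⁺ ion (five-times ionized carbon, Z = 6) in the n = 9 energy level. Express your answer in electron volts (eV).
-6.047 eV

The energy levels of a hydrogen-like atom are given by:
E_n = -13.6057 Z² / n² eV  (with Z = 6 for C⁵⁺)

For n = 9:
E_9 = -13.6057 × 6² / 9²
E_9 = -13.6057 × 36 / 81
E_9 = -6.047 eV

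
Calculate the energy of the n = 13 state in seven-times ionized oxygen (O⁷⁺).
-5.1525 eV

For hydrogen-like ions, the energy levels scale with Z²:
E_n = -13.6057 Z² / n² eV

For O⁷⁺ (Z = 8) at n = 13:
E_13 = -13.6057 × 8² / 13²
E_13 = -13.6057 × 64 / 169
E_13 = -870.7648 / 169
E_13 = -5.1525 eV

The energy is 64 times more negative than hydrogen at the same n due to the stronger nuclear charge.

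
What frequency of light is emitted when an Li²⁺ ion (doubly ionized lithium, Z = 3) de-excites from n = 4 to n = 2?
5.55e+15 Hz

First, find the transition energy:
E_4 = -13.6057 × 3² / 4² = -7.653206 eV
E_2 = -13.6057 × 3² / 2² = -30.612825 eV
|ΔE| = |E_2 - E_4| = 22.959619 eV

Convert to Joules: E = 22.959619 eV × (1.602177 × 10⁻¹⁹ J/eV) = 3.6785e-18 J

Using E = hf:
f = E/h = 3.6785e-18 J / (6.62607 × 10⁻³⁴ J·s)
f = 5.55e+15 Hz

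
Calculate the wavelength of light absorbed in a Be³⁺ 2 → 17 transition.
23.101370 nm

First, find the transition energy using E_n = -13.6057 Z² / n² eV:
E_2 = -13.6057 × 4² / 2² = -54.42280000 eV
E_17 = -13.6057 × 4² / 17² = -0.75325675 eV

Photon energy: |ΔE| = |E_17 - E_2| = 53.66954325 eV

Convert to wavelength using E = hc/λ with hc = 1239.84 eV·nm:
λ = hc/E = 1239.84 eV·nm / 53.66954325 eV
λ = 23.101370 nm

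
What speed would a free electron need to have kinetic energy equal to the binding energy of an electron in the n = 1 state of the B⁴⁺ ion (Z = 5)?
1.094e+07 m/s (or 3.65% of c)

The binding energy at n = 1 for B⁴⁺ is:
E_1 = -13.6057 × 5²/1² = -340.1425 eV
|E_1| = 340.1425 eV

Convert to Joules:
KE = 340.1425 eV × (1.602177 × 10⁻¹⁹ J/eV) = 5.44968e-17 J

Using KE = ½mv²:
v = √(2·KE/m_e)
v = √(2 × 5.44968e-17 J / 9.10938 × 10⁻³¹ kg)
v = 1.094e+07 m/s

This is approximately 3.65% the speed of light.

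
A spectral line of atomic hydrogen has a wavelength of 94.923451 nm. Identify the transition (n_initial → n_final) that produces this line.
n = 5 → n = 1

First, find the photon energy from the wavelength (hc = 1239.84 eV·nm):
E = hc/λ = 1239.84 eV·nm / 94.923451 nm = 13.061472 eV

The energy levels of hydrogen satisfy E_n = -13.6057 / n² eV, so an emission n_i → n_f releases
ΔE = 13.6057 × (1/n_f² − 1/n_i²) eV.

Setting ΔE equal to the photon energy:
1/n_f² − 1/n_i² = 13.061472 / 13.6057 = 0.96000000

Since 1/n_i² must be positive, we need 1/n_f² > 0.96000000, i.e. n_f ≤ 1. For each allowed n_f, solve n_i = (1/n_f² − 0.96000000)^(−1/2) and check whether it is a whole number:
  n_f = 1: 1/n_i² = 1.00000000 − 0.96000000 = 0.04000000 → n_i = 5.000  → integer, n_i = 5 ✓

Only n_f = 1 gives an integer upper level, n_i = 5.

The transition is from n = 5 to n = 1 (emission).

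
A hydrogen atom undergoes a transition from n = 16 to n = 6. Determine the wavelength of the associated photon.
3817.37 nm

First, find the transition energy using E_n = -13.6057 / n² eV:
E_16 = -13.6057 / 16² = -0.05314727 eV
E_6 = -13.6057 / 6² = -0.37793611 eV

Photon energy: |ΔE| = |E_6 - E_16| = 0.32478884 eV

Convert to wavelength using E = hc/λ with hc = 1239.84 eV·nm:
λ = hc/E = 1239.84 eV·nm / 0.32478884 eV
λ = 3817.37 nm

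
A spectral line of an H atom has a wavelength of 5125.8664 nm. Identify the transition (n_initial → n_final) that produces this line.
n = 10 → n = 6

First, find the photon energy from the wavelength (hc = 1239.84 eV·nm):
E = hc/λ = 1239.84 eV·nm / 5125.8664 nm = 0.24187911 eV

The energy levels of hydrogen satisfy E_n = -13.6057 / n² eV, so an emission n_i → n_f releases
ΔE = 13.6057 × (1/n_f² − 1/n_i²) eV.

Setting ΔE equal to the photon energy:
1/n_f² − 1/n_i² = 0.24187911 / 13.6057 = 0.017777778

Since 1/n_i² must be positive, we need 1/n_f² > 0.017777778, i.e. n_f ≤ 7. For each allowed n_f, solve n_i = (1/n_f² − 0.017777778)^(−1/2) and check whether it is a whole number:
  n_f = 1: 1/n_i² = 1.000000000 − 0.017777778 = 0.982222222 → n_i = 1.009  (not an integer) ✗
  n_f = 2: 1/n_i² = 0.250000000 − 0.017777778 = 0.232222222 → n_i = 2.075  (not an integer) ✗
  n_f = 3: 1/n_i² = 0.111111111 − 0.017777778 = 0.093333333 → n_i = 3.273  (not an integer) ✗
  n_f = 4: 1/n_i² = 0.062500000 − 0.017777778 = 0.044722222 → n_i = 4.729  (not an integer) ✗
  n_f = 5: 1/n_i² = 0.040000000 − 0.017777778 = 0.022222222 → n_i = 6.708  (not an integer) ✗
  n_f = 6: 1/n_i² = 0.027777778 − 0.017777778 = 0.010000000 → n_i = 10.000  → integer, n_i = 10 ✓
  n_f = 7: 1/n_i² = 0.020408163 − 0.017777778 = 0.002630385 → n_i = 19.498  (not an integer) ✗

Only n_f = 6 gives an integer upper level, n_i = 10.

The transition is from n = 10 to n = 6 (emission).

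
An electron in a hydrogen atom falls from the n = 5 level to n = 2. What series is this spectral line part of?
Balmer series

The spectral series in hydrogen are named based on the final (lower) energy level:
- Lyman series: n_final = 1 (ultraviolet)
- Balmer series: n_final = 2 (visible/near-UV)
- Paschen series: n_final = 3 (infrared)
- Brackett series: n_final = 4 (infrared)
- Pfund series: n_final = 5 (far infrared)

Since this transition ends at n = 2, it belongs to the Balmer series.

For reference, this 5 → 2 line has photon energy
ΔE = 13.6057 eV × (1/2² - 1/5²) = 2.85719700 eV,
corresponding to wavelength λ = hc/ΔE = 1239.84 eV·nm / 2.85719700 eV = 433.9358 nm in the visible/near-UV region.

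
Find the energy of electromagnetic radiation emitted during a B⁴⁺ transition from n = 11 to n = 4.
18.4478 eV

The energy levels are E_n = -13.6057 Z² eV / n².

Energy at n = 11: E_11 = -13.6057 × 5² / 11² = -2.8110950 eV
Energy at n = 4: E_4 = -13.6057 × 5² / 4² = -21.2589063 eV

For emission (electron falling to lower state), the photon energy is:
E_photon = E_11 - E_4 = |-2.8110950 - (-21.2589063)|
E_photon = 18.4478 eV

This energy is carried away by the emitted photon.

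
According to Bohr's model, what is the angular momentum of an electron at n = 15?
1.582e-33 J·s (or 15ℏ)

In the Bohr model, angular momentum is quantized:
L = nℏ

where ℏ = h/(2π) = 1.05457e-34 J·s

For n = 15:
L = 15 × 1.05457e-34 J·s
L = 1.582e-33 J·s

This can also be written as L = 15ℏ.
The angular momentum is an integer multiple of the reduced Planck constant.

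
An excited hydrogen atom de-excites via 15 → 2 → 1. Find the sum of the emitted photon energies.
13.5452 eV

The energy levels of hydrogen are E_n = -13.6057 / n² eV.

First transition (15 → 2):
ΔE₁ = |E_2 - E_15|
ΔE₁ = |-3.4014250000 - (-0.0604697778)| = 3.3409552 eV

Second transition (2 → 1):
ΔE₂ = |E_1 - E_2|
ΔE₂ = |-13.6057000000 - (-3.4014250000)| = 10.2042750 eV

Total energy released:
E_total = ΔE₁ + ΔE₂ = 3.3409552 + 10.2042750 = 13.5452 eV

Note: This equals the direct transition 15 → 1: 13.5452 eV ✓
Energy is conserved regardless of the path taken.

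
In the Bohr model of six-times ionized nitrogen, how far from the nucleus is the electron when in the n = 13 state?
1.2776 nm (or 12.7758 Å)

The Bohr radius formula is:
r_n = n² a₀ / Z

where a₀ = 0.0529177 nm is the Bohr radius.

For N⁶⁺ (Z = 7) at n = 13:
r_13 = 13² × 0.0529177 nm / 7
r_13 = 169 × 0.0529177 nm / 7
r_13 = 8.94309 nm / 7
r_13 = 1.2776 nm

The electron orbits at approximately 1.2776 nm from the nucleus.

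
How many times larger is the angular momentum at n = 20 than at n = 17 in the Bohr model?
1.18

In the Bohr model, L_n = nℏ, so the ratio is purely the ratio of quantum numbers:

L_20/L_17 = 20ℏ / 17ℏ = 20/17 = 1.18

The angular momentum scales linearly with n.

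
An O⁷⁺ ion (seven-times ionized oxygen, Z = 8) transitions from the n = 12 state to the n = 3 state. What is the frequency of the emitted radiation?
2.19e+16 Hz

First, find the transition energy:
E_12 = -13.6057 × 8² / 12² = -6.04697778 eV
E_3 = -13.6057 × 8² / 3² = -96.75164444 eV
|ΔE| = |E_3 - E_12| = 90.70466666 eV

Convert to Joules: E = 90.70466666 eV × (1.602177 × 10⁻¹⁹ J/eV) = 1.4532e-17 J

Using E = hf:
f = E/h = 1.4532e-17 J / (6.62607 × 10⁻³⁴ J·s)
f = 2.19e+16 Hz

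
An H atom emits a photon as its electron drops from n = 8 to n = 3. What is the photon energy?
1.29916 eV

The energy levels are E_n = -13.6057 eV / n².

Energy at n = 8: E_8 = -13.6057 / 8² = -0.21258906 eV
Energy at n = 3: E_3 = -13.6057 / 3² = -1.51174444 eV

For emission (electron falling to lower state), the photon energy is:
E_photon = E_8 - E_3 = |-0.21258906 - (-1.51174444)|
E_photon = 1.29916 eV

This energy is carried away by the emitted photon.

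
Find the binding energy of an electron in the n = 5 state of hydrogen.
0.5442 eV

The ionization energy is the energy needed to remove the electron completely (n → ∞).

For hydrogen, E_n = -13.6057 eV / n².

At n = 5: E_5 = -13.6057 / 5² = -0.5442280 eV
At n = ∞: E_∞ = 0 eV

Ionization energy = E_∞ - E_5 = 0 - (-0.5442280) = 0.5442280 eV
Ionization energy ≈ 0.5442 eV

This is also called the binding energy of the electron in state n = 5.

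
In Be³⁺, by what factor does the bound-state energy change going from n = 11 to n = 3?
13.4444

Using E_n = -13.6057 Z² / n² eV with Z = 4:

E_3 = -13.6057 × 4² / 3² = -217.6912 / 9 = -24.1879111111 eV
E_11 = -13.6057 × 4² / 11² = -217.6912 / 121 = -1.7991008264 eV

The ratio is:
E_3/E_11 = (-24.1879111111) / (-1.7991008264)
E_3/E_11 = (-217.6912/9) / (-217.6912/121)
E_3/E_11 = 121/9
E_3/E_11 = 13.4444
(Note: the Z² factors cancel in the ratio.)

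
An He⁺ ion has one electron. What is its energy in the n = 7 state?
-1.1107 eV

For hydrogen-like ions, the energy levels scale with Z²:
E_n = -13.6057 Z² / n² eV

For He⁺ (Z = 2) at n = 7:
E_7 = -13.6057 × 2² / 7²
E_7 = -13.6057 × 4 / 49
E_7 = -54.4228 / 49
E_7 = -1.1107 eV

The energy is 4 times more negative than hydrogen at the same n due to the stronger nuclear charge.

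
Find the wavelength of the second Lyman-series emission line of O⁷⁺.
1.602 nm

The lines of a series are numbered from the longest wavelength (smallest ΔE) outward; the second line is the transition from n = n_f + 2 to n_f.
The Lyman series has all transitions ending at n_f = 1.

For O⁷⁺ (Z = 8), the second line (β-line) is the jump from n = 3 to n = 1:
E_3 = -13.6057 × 8² / 3² = -96.75164 eV
E_1 = -13.6057 × 8² / 1² = -870.76480 eV
ΔE = E_3 - E_1 = 774.01316 eV

λ = hc/E = 1239.84 eV·nm / 774.01316 eV
λ = 1.602 nm

This is the β-line of the Lyman series in O⁷⁺.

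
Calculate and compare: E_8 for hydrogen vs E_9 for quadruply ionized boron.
B⁴⁺ at n = 9 (E = -4.19929 eV)

Using E_n = -13.6057 Z² / n² eV:

H (Z = 1) at n = 8:
E = -13.6057 × 1² / 8² = -13.6057 × 1 / 64 = -0.21258906 eV

B⁴⁺ (Z = 5) at n = 9:
E = -13.6057 × 5² / 9² = -13.6057 × 25 / 81 = -4.19929012 eV

Since -4.19929012 eV < -0.21258906 eV,
B⁴⁺ at n = 9 is more tightly bound (requires more energy to ionize).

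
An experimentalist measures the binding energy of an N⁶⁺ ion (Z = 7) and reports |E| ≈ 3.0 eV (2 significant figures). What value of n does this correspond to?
n = 15

The exact energy levels follow E_n = -13.6057 Z² / n² eV with Z = 7.

The measured value (-3.0 eV) is reported to only 2 significant figures, so we must test candidate n values and see which one matches to that precision.

Candidate energies:
  n = 13:  E = -13.6057 × 7² / 13² = -3.94485 eV
  n = 14:  E = -13.6057 × 7² / 14² = -3.40143 eV
  n = 15:  E = -13.6057 × 7² / 15² = -2.96302 eV  ← matches
  n = 16:  E = -13.6057 × 7² / 16² = -2.60422 eV
  n = 17:  E = -13.6057 × 7² / 17² = -2.30685 eV

Checking against the measurement of -3.0 eV (2 sig figs), only n = 15 agrees:
E_15 = -2.96302 eV, which rounds to -3.0 eV ✓

Therefore n = 15.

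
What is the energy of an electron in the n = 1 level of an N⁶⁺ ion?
-666.67930 eV

For hydrogen-like ions, the energy levels scale with Z²:
E_n = -13.6057 Z² / n² eV

For N⁶⁺ (Z = 7) at n = 1:
E_1 = -13.6057 × 7² / 1²
E_1 = -13.6057 × 49 / 1
E_1 = -666.6793 / 1
E_1 = -666.67930 eV

The energy is 49 times more negative than hydrogen at the same n due to the stronger nuclear charge.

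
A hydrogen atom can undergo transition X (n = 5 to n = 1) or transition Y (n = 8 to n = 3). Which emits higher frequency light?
5 → 1

Calculate the energy for each transition:

Transition 5 → 1:
ΔE₁ = |E_1 - E_5| = |-13.6057/1² - (-13.6057/5²)|
ΔE₁ = |-13.60570000000 - (-0.54422800000)| = 13.06147200 eV

Transition 8 → 3:
ΔE₂ = |E_3 - E_8| = |-13.6057/3² - (-13.6057/8²)|
ΔE₂ = |-1.51174444444 - (-0.21258906250)| = 1.29915538 eV

Since 13.06147200 eV > 1.29915538 eV, the transition 5 → 1 emits the more energetic photon.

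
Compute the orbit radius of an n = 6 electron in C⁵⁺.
0.3175 nm (or 3.1751 Å)

The Bohr radius formula is:
r_n = n² a₀ / Z

where a₀ = 0.0529177 nm is the Bohr radius.

For C⁵⁺ (Z = 6) at n = 6:
r_6 = 6² × 0.0529177 nm / 6
r_6 = 36 × 0.0529177 nm / 6
r_6 = 1.90504 nm / 6
r_6 = 0.3175 nm

The electron orbits at approximately 0.3175 nm from the nucleus.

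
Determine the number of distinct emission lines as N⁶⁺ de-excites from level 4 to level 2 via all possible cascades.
3

The electron can occupy levels n = 2, 3, ..., 4 during de-excitation — that is m = 4 - 2 + 1 = 3 distinct levels.

The number of distinct spectral lines equals the number of ways to choose 2 of these m levels (each pair gives one possible emission transition):

Number of lines = m(m-1)/2 = 3×2/2 = 3

These correspond to all possible transitions between the 3 levels:
4 → 3, 4 → 2, 3 → 2

Each transition produces a photon with a unique energy (and thus wavelength). This count does not depend on Z.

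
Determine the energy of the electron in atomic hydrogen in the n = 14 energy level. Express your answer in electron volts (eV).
-0.07 eV

The energy levels of a hydrogen-like atom are given by:
E_n = -13.6057 eV / n²

For n = 14:
E_14 = -13.6057 eV / 14²
E_14 = -13.6057 eV / 196
E_14 = -0.07 eV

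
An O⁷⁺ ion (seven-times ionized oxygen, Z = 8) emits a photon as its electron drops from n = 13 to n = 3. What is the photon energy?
91.59919 eV

The energy levels are E_n = -13.6057 Z² eV / n².

Energy at n = 13: E_13 = -13.6057 × 8² / 13² = -5.15245444 eV
Energy at n = 3: E_3 = -13.6057 × 8² / 3² = -96.75164444 eV

For emission (electron falling to lower state), the photon energy is:
E_photon = E_13 - E_3 = |-5.15245444 - (-96.75164444)|
E_photon = 91.59919 eV

This energy is carried away by the emitted photon.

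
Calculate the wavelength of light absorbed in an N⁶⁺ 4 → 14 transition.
32.40054 nm

First, find the transition energy using E_n = -13.6057 Z² / n² eV:
E_4 = -13.6057 × 7² / 4² = -41.6674563 eV
E_14 = -13.6057 × 7² / 14² = -3.4014250 eV

Photon energy: |ΔE| = |E_14 - E_4| = 38.2660313 eV

Convert to wavelength using E = hc/λ with hc = 1239.84 eV·nm:
λ = hc/E = 1239.84 eV·nm / 38.2660313 eV
λ = 32.40054 nm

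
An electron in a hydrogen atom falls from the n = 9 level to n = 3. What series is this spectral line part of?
Paschen series

The spectral series in hydrogen are named based on the final (lower) energy level:
- Lyman series: n_final = 1 (ultraviolet)
- Balmer series: n_final = 2 (visible/near-UV)
- Paschen series: n_final = 3 (infrared)
- Brackett series: n_final = 4 (infrared)
- Pfund series: n_final = 5 (far infrared)

Since this transition ends at n = 3, it belongs to the Paschen series.

For reference, this 9 → 3 line has photon energy
ΔE = 13.6057 eV × (1/3² - 1/9²) = 1.3437728 eV,
corresponding to wavelength λ = hc/ΔE = 1239.84 eV·nm / 1.3437728 eV = 922.656 nm in the infrared region.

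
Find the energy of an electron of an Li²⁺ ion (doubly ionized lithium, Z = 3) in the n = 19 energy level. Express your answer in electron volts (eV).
-0.34 eV

The energy levels of a hydrogen-like atom are given by:
E_n = -13.6057 Z² / n² eV  (with Z = 3 for Li²⁺)

For n = 19:
E_19 = -13.6057 × 3² / 19²
E_19 = -13.6057 × 9 / 361
E_19 = -0.34 eV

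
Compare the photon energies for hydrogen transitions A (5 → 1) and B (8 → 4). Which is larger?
5 → 1

Calculate the energy for each transition:

Transition 5 → 1:
ΔE₁ = |E_1 - E_5| = |-13.6057/1² - (-13.6057/5²)|
ΔE₁ = |-13.60570000000 - (-0.54422800000)| = 13.06147200 eV

Transition 8 → 4:
ΔE₂ = |E_4 - E_8| = |-13.6057/4² - (-13.6057/8²)|
ΔE₂ = |-0.85035625000 - (-0.21258906250)| = 0.63776719 eV

Since 13.06147200 eV > 0.63776719 eV, the transition 5 → 1 emits the more energetic photon.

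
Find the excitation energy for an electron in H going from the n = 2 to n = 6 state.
3.0235 eV

The energy levels of a hydrogen-like atom are E_n = -13.6057 eV / n².

Energy at n = 2: E_2 = -13.6057 / 2² = -3.4014250 eV
Energy at n = 6: E_6 = -13.6057 / 6² = -0.3779361 eV

The excitation energy is the difference:
ΔE = E_6 - E_2
ΔE = -0.3779361 - (-3.4014250)
ΔE = 3.0235 eV

Since this is positive, energy must be absorbed (photon absorption).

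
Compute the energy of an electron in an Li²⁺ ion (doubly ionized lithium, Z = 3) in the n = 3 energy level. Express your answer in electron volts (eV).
-13.6057 eV

The energy levels of a hydrogen-like atom are given by:
E_n = -13.6057 Z² / n² eV  (with Z = 3 for Li²⁺)

For n = 3:
E_3 = -13.6057 × 3² / 3²
E_3 = -13.6057 × 9 / 9
E_3 = -13.6057 eV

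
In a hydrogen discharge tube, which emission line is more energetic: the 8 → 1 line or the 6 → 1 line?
8 → 1

Calculate the energy for each transition:

Transition 8 → 1:
ΔE₁ = |E_1 - E_8| = |-13.6057/1² - (-13.6057/8²)|
ΔE₁ = |-13.60570000 - (-0.21258906)| = 13.39311 eV

Transition 6 → 1:
ΔE₂ = |E_1 - E_6| = |-13.6057/1² - (-13.6057/6²)|
ΔE₂ = |-13.60570000 - (-0.37793611)| = 13.22776 eV

Since 13.39311 eV > 13.22776 eV, the transition 8 → 1 emits the more energetic photon.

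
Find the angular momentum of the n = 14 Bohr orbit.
1.48e-33 J·s (or 14ℏ)

In the Bohr model, angular momentum is quantized:
L = nℏ

where ℏ = h/(2π) = 1.0546e-34 J·s

For n = 14:
L = 14 × 1.0546e-34 J·s
L = 1.48e-33 J·s

This can also be written as L = 14ℏ.
The angular momentum is an integer multiple of the reduced Planck constant.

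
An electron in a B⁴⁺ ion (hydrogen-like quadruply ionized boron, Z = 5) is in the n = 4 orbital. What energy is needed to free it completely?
21.25891 eV

The ionization energy is the energy needed to remove the electron completely (n → ∞).

For a hydrogen-like ion with Z = 5, E_n = -13.6057 Z² / n² eV.

At n = 4: E_4 = -13.6057 × 5² / 4² = -21.25890625 eV
At n = ∞: E_∞ = 0 eV

Ionization energy = E_∞ - E_4 = 0 - (-21.25890625) = 21.25890625 eV
Ionization energy ≈ 21.25891 eV

This is also called the binding energy of the electron in state n = 4.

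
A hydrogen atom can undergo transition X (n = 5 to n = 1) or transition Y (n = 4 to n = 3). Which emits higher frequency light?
5 → 1

Calculate the energy for each transition:

Transition 5 → 1:
ΔE₁ = |E_1 - E_5| = |-13.6057/1² - (-13.6057/5²)|
ΔE₁ = |-13.6057000000 - (-0.5442280000)| = 13.0614720 eV

Transition 4 → 3:
ΔE₂ = |E_3 - E_4| = |-13.6057/3² - (-13.6057/4²)|
ΔE₂ = |-1.5117444444 - (-0.8503562500)| = 0.6613882 eV

Since 13.0614720 eV > 0.6613882 eV, the transition 5 → 1 emits the more energetic photon.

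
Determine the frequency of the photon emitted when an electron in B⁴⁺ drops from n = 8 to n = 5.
2.0047e+15 Hz

First, find the transition energy:
E_8 = -13.6057 × 5² / 8² = -5.3147266 eV
E_5 = -13.6057 × 5² / 5² = -13.6057000 eV
|ΔE| = |E_5 - E_8| = 8.2909734 eV

Convert to Joules: E = 8.2909734 eV × (1.602177 × 10⁻¹⁹ J/eV) = 1.328361e-18 J

Using E = hf:
f = E/h = 1.328361e-18 J / (6.62607 × 10⁻³⁴ J·s)
f = 2.0047e+15 Hz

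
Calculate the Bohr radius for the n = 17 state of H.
15.2932 nm (or 152.9322 Å)

The Bohr radius formula is:
r_n = n² a₀ / Z

where a₀ = 0.0529177 nm is the Bohr radius.

For H (Z = 1) at n = 17:
r_17 = 17² × 0.0529177 nm / 1
r_17 = 289 × 0.0529177 nm / 1
r_17 = 15.29322 nm / 1
r_17 = 15.2932 nm

The electron orbits at approximately 15.2932 nm from the nucleus.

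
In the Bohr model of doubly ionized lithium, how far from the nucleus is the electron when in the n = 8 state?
1.12891 nm (or 11.28911 Å)

The Bohr radius formula is:
r_n = n² a₀ / Z

where a₀ = 0.05291772 nm is the Bohr radius.

For Li²⁺ (Z = 3) at n = 8:
r_8 = 8² × 0.05291772 nm / 3
r_8 = 64 × 0.05291772 nm / 3
r_8 = 3.386734 nm / 3
r_8 = 1.12891 nm

The electron orbits at approximately 1.12891 nm from the nucleus.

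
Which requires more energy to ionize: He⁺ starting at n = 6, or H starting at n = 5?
He⁺ at n = 6 (E = -1.512 eV)

Using E_n = -13.6057 Z² / n² eV:

He⁺ (Z = 2) at n = 6:
E = -13.6057 × 2² / 6² = -13.6057 × 4 / 36 = -1.511744 eV

H (Z = 1) at n = 5:
E = -13.6057 × 1² / 5² = -13.6057 × 1 / 25 = -0.544228 eV

Since -1.511744 eV < -0.544228 eV,
He⁺ at n = 6 is more tightly bound (requires more energy to ionize).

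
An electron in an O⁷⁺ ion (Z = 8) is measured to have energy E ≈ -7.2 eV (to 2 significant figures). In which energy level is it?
n = 11

The exact energy levels follow E_n = -13.6057 Z² / n² eV with Z = 8.

The measured value (-7.2 eV) is reported to only 2 significant figures, so we must test candidate n values and see which one matches to that precision.

Candidate energies:
  n = 9:  E = -13.6057 × 8² / 9² = -10.75018 eV
  n = 10:  E = -13.6057 × 8² / 10² = -8.70765 eV
  n = 11:  E = -13.6057 × 8² / 11² = -7.19640 eV  ← matches
  n = 12:  E = -13.6057 × 8² / 12² = -6.04698 eV
  n = 13:  E = -13.6057 × 8² / 13² = -5.15245 eV

Checking against the measurement of -7.2 eV (2 sig figs), only n = 11 agrees:
E_11 = -7.19640 eV, which rounds to -7.2 eV ✓

Therefore n = 11.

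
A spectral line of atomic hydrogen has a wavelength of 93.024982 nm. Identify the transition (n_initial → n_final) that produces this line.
n = 7 → n = 1

First, find the photon energy from the wavelength (hc = 1239.84 eV·nm):
E = hc/λ = 1239.84 eV·nm / 93.024982 nm = 13.328033 eV

The energy levels of hydrogen satisfy E_n = -13.6057 / n² eV, so an emission n_i → n_f releases
ΔE = 13.6057 × (1/n_f² − 1/n_i²) eV.

Setting ΔE equal to the photon energy:
1/n_f² − 1/n_i² = 13.328033 / 13.6057 = 0.97959186

Since 1/n_i² must be positive, we need 1/n_f² > 0.97959186, i.e. n_f ≤ 1. For each allowed n_f, solve n_i = (1/n_f² − 0.97959186)^(−1/2) and check whether it is a whole number:
  n_f = 1: 1/n_i² = 1.00000000 − 0.97959186 = 0.02040814 → n_i = 7.000  → integer, n_i = 7 ✓

Only n_f = 1 gives an integer upper level, n_i = 7.

The transition is from n = 7 to n = 1 (emission).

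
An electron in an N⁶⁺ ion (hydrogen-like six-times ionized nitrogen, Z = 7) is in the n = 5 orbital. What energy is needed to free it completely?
26.66717 eV

The ionization energy is the energy needed to remove the electron completely (n → ∞).

For a hydrogen-like ion with Z = 7, E_n = -13.6057 Z² / n² eV.

At n = 5: E_5 = -13.6057 × 7² / 5² = -26.66717200 eV
At n = ∞: E_∞ = 0 eV

Ionization energy = E_∞ - E_5 = 0 - (-26.66717200) = 26.66717200 eV
Ionization energy ≈ 26.66717 eV

This is also called the binding energy of the electron in state n = 5.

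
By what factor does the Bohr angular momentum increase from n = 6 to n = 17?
2.83

In the Bohr model, L_n = nℏ, so the ratio is purely the ratio of quantum numbers:

L_17/L_6 = 17ℏ / 6ℏ = 17/6 = 2.83

The angular momentum scales linearly with n.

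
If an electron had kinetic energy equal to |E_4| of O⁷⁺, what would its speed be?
4.38e+06 m/s (or 1.45947% of c)

The binding energy at n = 4 for O⁷⁺ is:
E_4 = -13.6057 × 8²/4² = -54.4228000 eV
|E_4| = 54.4228000 eV

Convert to Joules:
KE = 54.4228000 eV × (1.602177 × 10⁻¹⁹ J/eV) = 8.7195e-18 J

Using KE = ½mv²:
v = √(2·KE/m_e)
v = √(2 × 8.7195e-18 J / 9.10938 × 10⁻³¹ kg)
v = 4.38e+06 m/s

This is approximately 1.45947% the speed of light.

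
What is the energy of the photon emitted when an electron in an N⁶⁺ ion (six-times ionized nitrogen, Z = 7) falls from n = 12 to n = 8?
5.787 eV

The energy levels are E_n = -13.6057 Z² eV / n².

Energy at n = 12: E_12 = -13.6057 × 7² / 12² = -4.629717 eV
Energy at n = 8: E_8 = -13.6057 × 7² / 8² = -10.416864 eV

For emission (electron falling to lower state), the photon energy is:
E_photon = E_12 - E_8 = |-4.629717 - (-10.416864)|
E_photon = 5.787 eV

This energy is carried away by the emitted photon.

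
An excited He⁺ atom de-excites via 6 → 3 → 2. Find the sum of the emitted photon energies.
12.09396 eV

The energy levels of He⁺ are E_n = -13.6057 × 2² / n² eV.

First transition (6 → 3):
ΔE₁ = |E_3 - E_6|
ΔE₁ = |-6.04697777778 - (-1.51174444444)| = 4.53523333 eV

Second transition (3 → 2):
ΔE₂ = |E_2 - E_3|
ΔE₂ = |-13.60570000000 - (-6.04697777778)| = 7.55872222 eV

Total energy released:
E_total = ΔE₁ + ΔE₂ = 4.53523333 + 7.55872222 = 12.09396 eV

Note: This equals the direct transition 6 → 2: 12.09396 eV ✓
Energy is conserved regardless of the path taken.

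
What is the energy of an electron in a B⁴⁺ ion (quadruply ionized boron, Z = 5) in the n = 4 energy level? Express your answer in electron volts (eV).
-21.2589 eV

The energy levels of a hydrogen-like atom are given by:
E_n = -13.6057 Z² / n² eV  (with Z = 5 for B⁴⁺)

For n = 4:
E_4 = -13.6057 × 5² / 4²
E_4 = -13.6057 × 25 / 16
E_4 = -21.2589 eV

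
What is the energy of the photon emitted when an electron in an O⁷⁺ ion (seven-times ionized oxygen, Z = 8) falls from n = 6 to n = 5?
10.64 eV

The energy levels are E_n = -13.6057 Z² eV / n².

Energy at n = 6: E_6 = -13.6057 × 8² / 6² = -24.18791 eV
Energy at n = 5: E_5 = -13.6057 × 8² / 5² = -34.83059 eV

For emission (electron falling to lower state), the photon energy is:
E_photon = E_6 - E_5 = |-24.18791 - (-34.83059)|
E_photon = 10.64 eV

This energy is carried away by the emitted photon.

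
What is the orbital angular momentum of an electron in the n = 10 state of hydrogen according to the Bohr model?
1.055e-33 J·s (or 10ℏ)

In the Bohr model, angular momentum is quantized:
L = nℏ

where ℏ = h/(2π) = 1.05457e-34 J·s

For n = 10:
L = 10 × 1.05457e-34 J·s
L = 1.055e-33 J·s

This can also be written as L = 10ℏ.
The angular momentum is an integer multiple of the reduced Planck constant.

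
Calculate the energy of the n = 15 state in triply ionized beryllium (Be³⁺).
-0.967516 eV

For hydrogen-like ions, the energy levels scale with Z²:
E_n = -13.6057 Z² / n² eV

For Be³⁺ (Z = 4) at n = 15:
E_15 = -13.6057 × 4² / 15²
E_15 = -13.6057 × 16 / 225
E_15 = -217.6912 / 225
E_15 = -0.967516 eV

The energy is 16 times more negative than hydrogen at the same n due to the stronger nuclear charge.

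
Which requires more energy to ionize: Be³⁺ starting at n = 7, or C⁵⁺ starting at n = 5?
C⁵⁺ at n = 5 (E = -19.5922 eV)

Using E_n = -13.6057 Z² / n² eV:

Be³⁺ (Z = 4) at n = 7:
E = -13.6057 × 4² / 7² = -13.6057 × 16 / 49 = -4.4426776 eV

C⁵⁺ (Z = 6) at n = 5:
E = -13.6057 × 6² / 5² = -13.6057 × 36 / 25 = -19.5922080 eV

Since -19.5922080 eV < -4.4426776 eV,
C⁵⁺ at n = 5 is more tightly bound (requires more energy to ionize).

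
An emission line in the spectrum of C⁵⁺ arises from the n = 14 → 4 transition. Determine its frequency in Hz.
6.7979e+15 Hz

First, find the transition energy:
E_14 = -13.6057 × 6² / 14² = -2.4990061 eV
E_4 = -13.6057 × 6² / 4² = -30.6128250 eV
|ΔE| = |E_4 - E_14| = 28.1138189 eV

Convert to Joules: E = 28.1138189 eV × (1.602177 × 10⁻¹⁹ J/eV) = 4.504331e-18 J

Using E = hf:
f = E/h = 4.504331e-18 J / (6.62607 × 10⁻³⁴ J·s)
f = 6.7979e+15 Hz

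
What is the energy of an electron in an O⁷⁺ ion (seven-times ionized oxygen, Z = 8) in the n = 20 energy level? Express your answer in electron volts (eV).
-2.18 eV

The energy levels of a hydrogen-like atom are given by:
E_n = -13.6057 Z² / n² eV  (with Z = 8 for O⁷⁺)

For n = 20:
E_20 = -13.6057 × 8² / 20²
E_20 = -13.6057 × 64 / 400
E_20 = -2.18 eV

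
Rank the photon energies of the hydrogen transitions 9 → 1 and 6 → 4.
9 → 1

Calculate the energy for each transition:

Transition 9 → 1:
ΔE₁ = |E_1 - E_9| = |-13.6057/1² - (-13.6057/9²)|
ΔE₁ = |-13.6057000000 - (-0.1679716049)| = 13.4377284 eV

Transition 6 → 4:
ΔE₂ = |E_4 - E_6| = |-13.6057/4² - (-13.6057/6²)|
ΔE₂ = |-0.8503562500 - (-0.3779361111)| = 0.4724201 eV

Since 13.4377284 eV > 0.4724201 eV, the transition 9 → 1 emits the more energetic photon.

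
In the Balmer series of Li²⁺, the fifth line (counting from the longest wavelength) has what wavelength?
44.101 nm

The lines of a series are numbered from the longest wavelength (smallest ΔE) outward; the fifth line is the transition from n = n_f + 5 to n_f.
The Balmer series has all transitions ending at n_f = 2.

For Li²⁺ (Z = 3), the fifth line (ε-line) is the jump from n = 7 to n = 2:
E_7 = -13.6057 × 3² / 7² = -2.49901 eV
E_2 = -13.6057 × 3² / 2² = -30.61283 eV
ΔE = E_7 - E_2 = 28.11382 eV

λ = hc/E = 1239.84 eV·nm / 28.11382 eV
λ = 44.101 nm

This is the ε-line of the Balmer series in Li²⁺.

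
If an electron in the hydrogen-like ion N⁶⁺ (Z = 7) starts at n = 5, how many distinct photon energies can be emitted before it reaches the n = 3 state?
3

The electron can occupy levels n = 3, 4, ..., 5 during de-excitation — that is m = 5 - 3 + 1 = 3 distinct levels.

The number of distinct spectral lines equals the number of ways to choose 2 of these m levels (each pair gives one possible emission transition):

Number of lines = m(m-1)/2 = 3×2/2 = 3

These correspond to all possible transitions between the 3 levels:
5 → 4, 5 → 3, 4 → 3

Each transition produces a photon with a unique energy (and thus wavelength). This count does not depend on Z.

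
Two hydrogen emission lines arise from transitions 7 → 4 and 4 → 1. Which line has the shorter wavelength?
4 → 1

Calculate the energy for each transition:

Transition 7 → 4:
ΔE₁ = |E_4 - E_7| = |-13.6057/4² - (-13.6057/7²)|
ΔE₁ = |-0.85035625000 - (-0.27766734694)| = 0.57268890 eV

Transition 4 → 1:
ΔE₂ = |E_1 - E_4| = |-13.6057/1² - (-13.6057/4²)|
ΔE₂ = |-13.60570000000 - (-0.85035625000)| = 12.75534375 eV

Since 12.75534375 eV > 0.57268890 eV, the transition 4 → 1 emits the more energetic photon.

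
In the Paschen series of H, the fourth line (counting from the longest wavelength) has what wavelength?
1004.6698 nm

The lines of a series are numbered from the longest wavelength (smallest ΔE) outward; the fourth line is the transition from n = n_f + 4 to n_f.
The Paschen series has all transitions ending at n_f = 3.

For H, the fourth line (δ-line) is the jump from n = 7 to n = 3:
E_7 = -13.6057 / 7² = -0.277667347 eV
E_3 = -13.6057 / 3² = -1.511744444 eV
ΔE = E_7 - E_3 = 1.234077097 eV

λ = hc/E = 1239.84 eV·nm / 1.234077097 eV
λ = 1004.6698 nm

This is the δ-line of the Paschen series in H.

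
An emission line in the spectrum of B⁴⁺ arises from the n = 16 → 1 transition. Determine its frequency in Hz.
8.19e+16 Hz

First, find the transition energy:
E_16 = -13.6057 × 5² / 16² = -1.328682 eV
E_1 = -13.6057 × 5² / 1² = -340.142500 eV
|ΔE| = |E_1 - E_16| = 338.813818 eV

Convert to Joules: E = 338.813818 eV × (1.602177 × 10⁻¹⁹ J/eV) = 5.4284e-17 J

Using E = hf:
f = E/h = 5.4284e-17 J / (6.62607 × 10⁻³⁴ J·s)
f = 8.19e+16 Hz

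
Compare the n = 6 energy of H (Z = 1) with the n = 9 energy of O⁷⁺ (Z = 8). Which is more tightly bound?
O⁷⁺ at n = 9 (E = -10.750 eV)

Using E_n = -13.6057 Z² / n² eV:

H (Z = 1) at n = 6:
E = -13.6057 × 1² / 6² = -13.6057 × 1 / 36 = -0.377936 eV

O⁷⁺ (Z = 8) at n = 9:
E = -13.6057 × 8² / 9² = -13.6057 × 64 / 81 = -10.750183 eV

Since -10.750183 eV < -0.377936 eV,
O⁷⁺ at n = 9 is more tightly bound (requires more energy to ionize).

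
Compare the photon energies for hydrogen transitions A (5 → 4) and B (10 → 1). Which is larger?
10 → 1

Calculate the energy for each transition:

Transition 5 → 4:
ΔE₁ = |E_4 - E_5| = |-13.6057/4² - (-13.6057/5²)|
ΔE₁ = |-0.8503562500 - (-0.5442280000)| = 0.3061283 eV

Transition 10 → 1:
ΔE₂ = |E_1 - E_10| = |-13.6057/1² - (-13.6057/10²)|
ΔE₂ = |-13.6057000000 - (-0.1360570000)| = 13.4696430 eV

Since 13.4696430 eV > 0.3061283 eV, the transition 10 → 1 emits the more energetic photon.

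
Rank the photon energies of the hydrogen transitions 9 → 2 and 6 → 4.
9 → 2

Calculate the energy for each transition:

Transition 9 → 2:
ΔE₁ = |E_2 - E_9| = |-13.6057/2² - (-13.6057/9²)|
ΔE₁ = |-3.401425000000 - (-0.167971604938)| = 3.233453395 eV

Transition 6 → 4:
ΔE₂ = |E_4 - E_6| = |-13.6057/4² - (-13.6057/6²)|
ΔE₂ = |-0.850356250000 - (-0.377936111111)| = 0.472420139 eV

Since 3.233453395 eV > 0.472420139 eV, the transition 9 → 2 emits the more energetic photon.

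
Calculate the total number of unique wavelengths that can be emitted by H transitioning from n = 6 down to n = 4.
3

The electron can occupy levels n = 4, 5, ..., 6 during de-excitation — that is m = 6 - 4 + 1 = 3 distinct levels.

The number of distinct spectral lines equals the number of ways to choose 2 of these m levels (each pair gives one possible emission transition):

Number of lines = m(m-1)/2 = 3×2/2 = 3

These correspond to all possible transitions between the 3 levels:
6 → 5, 6 → 4, 5 → 4

Each transition produces a photon with a unique energy (and thus wavelength). This count does not depend on Z.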